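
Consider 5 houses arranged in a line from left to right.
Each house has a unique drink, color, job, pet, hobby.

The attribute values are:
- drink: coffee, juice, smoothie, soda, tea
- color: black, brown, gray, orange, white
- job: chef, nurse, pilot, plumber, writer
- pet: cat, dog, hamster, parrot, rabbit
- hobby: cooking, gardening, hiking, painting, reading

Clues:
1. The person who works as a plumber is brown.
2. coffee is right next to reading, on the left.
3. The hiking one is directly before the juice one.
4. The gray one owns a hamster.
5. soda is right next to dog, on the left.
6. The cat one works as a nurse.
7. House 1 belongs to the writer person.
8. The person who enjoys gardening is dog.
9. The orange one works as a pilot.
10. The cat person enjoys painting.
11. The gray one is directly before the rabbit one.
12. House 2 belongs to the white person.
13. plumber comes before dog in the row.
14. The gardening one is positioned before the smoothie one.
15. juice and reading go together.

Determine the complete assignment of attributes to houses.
Solution:

House | Drink | Color | Job | Pet | Hobby
-----------------------------------------
  1   | coffee | gray | writer | hamster | hiking
  2   | juice | white | chef | rabbit | reading
  3   | soda | brown | plumber | parrot | cooking
  4   | tea | orange | pilot | dog | gardening
  5   | smoothie | black | nurse | cat | painting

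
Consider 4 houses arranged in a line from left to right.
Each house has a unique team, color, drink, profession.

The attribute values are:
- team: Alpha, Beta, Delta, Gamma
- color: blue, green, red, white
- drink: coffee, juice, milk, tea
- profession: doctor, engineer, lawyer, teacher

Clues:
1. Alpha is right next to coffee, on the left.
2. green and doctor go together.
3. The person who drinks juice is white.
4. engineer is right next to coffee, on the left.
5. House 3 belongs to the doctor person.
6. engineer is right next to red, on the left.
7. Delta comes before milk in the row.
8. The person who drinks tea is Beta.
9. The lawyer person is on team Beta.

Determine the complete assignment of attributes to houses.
Solution:

House | Team | Color | Drink | Profession
-----------------------------------------
  1   | Alpha | white | juice | engineer
  2   | Delta | red | coffee | teacher
  3   | Gamma | green | milk | doctor
  4   | Beta | blue | tea | lawyer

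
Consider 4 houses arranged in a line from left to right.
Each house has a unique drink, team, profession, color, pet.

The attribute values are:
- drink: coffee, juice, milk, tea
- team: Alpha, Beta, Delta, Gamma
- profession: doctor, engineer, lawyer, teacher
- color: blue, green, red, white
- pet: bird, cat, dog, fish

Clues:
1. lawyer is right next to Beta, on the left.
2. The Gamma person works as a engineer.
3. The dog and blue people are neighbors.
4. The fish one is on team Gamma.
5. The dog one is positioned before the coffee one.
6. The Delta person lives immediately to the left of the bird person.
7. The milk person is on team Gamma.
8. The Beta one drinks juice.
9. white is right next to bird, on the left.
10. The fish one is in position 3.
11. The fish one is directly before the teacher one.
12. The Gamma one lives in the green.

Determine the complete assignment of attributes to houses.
Solution:

House | Drink | Team | Profession | Color | Pet
-----------------------------------------------
  1   | tea | Delta | lawyer | white | dog
  2   | juice | Beta | doctor | blue | bird
  3   | milk | Gamma | engineer | green | fish
  4   | coffee | Alpha | teacher | red | cat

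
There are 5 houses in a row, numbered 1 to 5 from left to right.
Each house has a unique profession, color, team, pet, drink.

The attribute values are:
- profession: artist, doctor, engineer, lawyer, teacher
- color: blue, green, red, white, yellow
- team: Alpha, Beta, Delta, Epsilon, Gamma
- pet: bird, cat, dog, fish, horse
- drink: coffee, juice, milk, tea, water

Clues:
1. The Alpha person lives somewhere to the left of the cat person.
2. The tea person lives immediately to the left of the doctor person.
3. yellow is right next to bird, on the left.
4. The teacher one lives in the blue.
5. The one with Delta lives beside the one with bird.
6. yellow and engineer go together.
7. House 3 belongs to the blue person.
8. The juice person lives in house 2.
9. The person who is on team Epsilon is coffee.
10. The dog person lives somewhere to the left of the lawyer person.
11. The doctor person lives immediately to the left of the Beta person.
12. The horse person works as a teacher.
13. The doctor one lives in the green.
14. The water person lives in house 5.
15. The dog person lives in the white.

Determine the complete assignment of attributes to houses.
Solution:

House | Profession | Color | Team | Pet | Drink
-----------------------------------------------
  1   | engineer | yellow | Delta | fish | tea
  2   | doctor | green | Alpha | bird | juice
  3   | teacher | blue | Beta | horse | milk
  4   | artist | white | Epsilon | dog | coffee
  5   | lawyer | red | Gamma | cat | water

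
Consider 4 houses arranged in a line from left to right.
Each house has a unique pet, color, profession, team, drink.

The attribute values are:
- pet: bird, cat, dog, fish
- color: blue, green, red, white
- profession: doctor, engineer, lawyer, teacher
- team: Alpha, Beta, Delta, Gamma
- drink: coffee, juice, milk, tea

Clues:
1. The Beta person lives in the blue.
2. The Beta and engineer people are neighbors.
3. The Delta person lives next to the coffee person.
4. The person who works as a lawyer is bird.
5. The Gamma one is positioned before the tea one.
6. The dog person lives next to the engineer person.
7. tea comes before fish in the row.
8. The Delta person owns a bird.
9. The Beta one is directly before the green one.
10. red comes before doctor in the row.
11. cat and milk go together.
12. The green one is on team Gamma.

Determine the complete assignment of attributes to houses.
Solution:

House | Pet | Color | Profession | Team | Drink
-----------------------------------------------
  1   | dog | blue | teacher | Beta | juice
  2   | cat | green | engineer | Gamma | milk
  3   | bird | red | lawyer | Delta | tea
  4   | fish | white | doctor | Alpha | coffee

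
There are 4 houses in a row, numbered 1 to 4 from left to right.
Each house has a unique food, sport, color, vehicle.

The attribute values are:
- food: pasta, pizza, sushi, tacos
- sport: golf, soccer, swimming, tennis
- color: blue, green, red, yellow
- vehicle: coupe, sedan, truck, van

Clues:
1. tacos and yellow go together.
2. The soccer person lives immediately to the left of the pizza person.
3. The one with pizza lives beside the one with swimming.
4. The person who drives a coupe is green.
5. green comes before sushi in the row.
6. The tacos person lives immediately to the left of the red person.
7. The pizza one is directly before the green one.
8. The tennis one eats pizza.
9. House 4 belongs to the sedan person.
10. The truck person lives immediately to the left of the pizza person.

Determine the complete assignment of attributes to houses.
Solution:

House | Food | Sport | Color | Vehicle
--------------------------------------
  1   | tacos | soccer | yellow | truck
  2   | pizza | tennis | red | van
  3   | pasta | swimming | green | coupe
  4   | sushi | golf | blue | sedan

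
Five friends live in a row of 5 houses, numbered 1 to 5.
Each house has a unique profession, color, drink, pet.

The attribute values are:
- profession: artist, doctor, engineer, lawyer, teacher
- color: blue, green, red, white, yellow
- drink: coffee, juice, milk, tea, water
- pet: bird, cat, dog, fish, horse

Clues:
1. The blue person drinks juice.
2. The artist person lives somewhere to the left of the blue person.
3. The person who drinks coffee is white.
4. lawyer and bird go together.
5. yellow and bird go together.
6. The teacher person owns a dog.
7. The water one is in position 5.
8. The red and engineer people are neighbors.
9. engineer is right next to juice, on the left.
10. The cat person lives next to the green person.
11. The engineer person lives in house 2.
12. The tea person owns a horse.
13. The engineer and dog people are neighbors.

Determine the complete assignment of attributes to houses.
Solution:

House | Profession | Color | Drink | Pet
----------------------------------------
  1   | artist | red | milk | cat
  2   | engineer | green | tea | horse
  3   | teacher | blue | juice | dog
  4   | doctor | white | coffee | fish
  5   | lawyer | yellow | water | bird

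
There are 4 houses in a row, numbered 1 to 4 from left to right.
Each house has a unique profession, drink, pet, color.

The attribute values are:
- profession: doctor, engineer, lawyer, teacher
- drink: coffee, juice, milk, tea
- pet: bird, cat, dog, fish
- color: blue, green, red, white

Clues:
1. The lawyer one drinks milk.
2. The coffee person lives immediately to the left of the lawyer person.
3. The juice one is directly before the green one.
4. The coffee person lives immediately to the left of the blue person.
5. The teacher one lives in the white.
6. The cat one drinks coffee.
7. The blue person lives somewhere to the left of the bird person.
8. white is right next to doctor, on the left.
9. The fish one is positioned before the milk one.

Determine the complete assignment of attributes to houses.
Solution:

House | Profession | Drink | Pet | Color
----------------------------------------
  1   | teacher | juice | fish | white
  2   | doctor | coffee | cat | green
  3   | lawyer | milk | dog | blue
  4   | engineer | tea | bird | red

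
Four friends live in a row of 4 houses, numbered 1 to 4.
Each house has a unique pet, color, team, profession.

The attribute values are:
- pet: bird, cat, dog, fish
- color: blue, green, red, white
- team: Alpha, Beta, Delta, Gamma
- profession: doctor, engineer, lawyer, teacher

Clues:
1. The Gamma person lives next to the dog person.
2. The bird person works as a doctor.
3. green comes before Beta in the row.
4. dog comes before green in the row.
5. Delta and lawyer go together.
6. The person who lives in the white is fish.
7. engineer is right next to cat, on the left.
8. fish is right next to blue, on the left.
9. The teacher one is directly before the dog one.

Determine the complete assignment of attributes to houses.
Solution:

House | Pet | Color | Team | Profession
---------------------------------------
  1   | fish | white | Gamma | teacher
  2   | dog | blue | Alpha | engineer
  3   | cat | green | Delta | lawyer
  4   | bird | red | Beta | doctor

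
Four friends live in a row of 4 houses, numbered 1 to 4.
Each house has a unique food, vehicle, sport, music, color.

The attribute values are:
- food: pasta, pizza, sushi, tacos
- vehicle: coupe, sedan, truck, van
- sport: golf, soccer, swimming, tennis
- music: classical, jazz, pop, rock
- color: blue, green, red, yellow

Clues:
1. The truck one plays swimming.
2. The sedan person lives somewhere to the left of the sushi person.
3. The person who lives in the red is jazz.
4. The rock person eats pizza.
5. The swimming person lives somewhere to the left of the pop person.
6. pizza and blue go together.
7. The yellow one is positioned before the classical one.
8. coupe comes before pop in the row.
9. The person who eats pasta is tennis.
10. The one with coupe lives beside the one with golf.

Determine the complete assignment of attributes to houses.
Solution:

House | Food | Vehicle | Sport | Music | Color
----------------------------------------------
  1   | pizza | truck | swimming | rock | blue
  2   | pasta | coupe | tennis | jazz | red
  3   | tacos | sedan | golf | pop | yellow
  4   | sushi | van | soccer | classical | green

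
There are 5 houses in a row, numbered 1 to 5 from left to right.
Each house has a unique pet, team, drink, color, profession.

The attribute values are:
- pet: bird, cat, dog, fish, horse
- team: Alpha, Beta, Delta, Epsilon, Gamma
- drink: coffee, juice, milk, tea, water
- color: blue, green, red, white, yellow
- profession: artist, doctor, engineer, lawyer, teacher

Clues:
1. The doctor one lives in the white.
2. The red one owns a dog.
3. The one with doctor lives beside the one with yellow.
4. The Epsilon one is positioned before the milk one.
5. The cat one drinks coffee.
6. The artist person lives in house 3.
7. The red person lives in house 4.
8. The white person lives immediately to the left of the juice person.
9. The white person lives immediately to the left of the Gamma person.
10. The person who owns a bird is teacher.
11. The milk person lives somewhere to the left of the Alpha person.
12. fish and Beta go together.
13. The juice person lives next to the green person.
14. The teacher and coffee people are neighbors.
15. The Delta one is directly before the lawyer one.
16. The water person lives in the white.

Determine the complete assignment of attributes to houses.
Solution:

House | Pet | Team | Drink | Color | Profession
-----------------------------------------------
  1   | fish | Beta | water | white | doctor
  2   | bird | Gamma | juice | yellow | teacher
  3   | cat | Epsilon | coffee | green | artist
  4   | dog | Delta | milk | red | engineer
  5   | horse | Alpha | tea | blue | lawyer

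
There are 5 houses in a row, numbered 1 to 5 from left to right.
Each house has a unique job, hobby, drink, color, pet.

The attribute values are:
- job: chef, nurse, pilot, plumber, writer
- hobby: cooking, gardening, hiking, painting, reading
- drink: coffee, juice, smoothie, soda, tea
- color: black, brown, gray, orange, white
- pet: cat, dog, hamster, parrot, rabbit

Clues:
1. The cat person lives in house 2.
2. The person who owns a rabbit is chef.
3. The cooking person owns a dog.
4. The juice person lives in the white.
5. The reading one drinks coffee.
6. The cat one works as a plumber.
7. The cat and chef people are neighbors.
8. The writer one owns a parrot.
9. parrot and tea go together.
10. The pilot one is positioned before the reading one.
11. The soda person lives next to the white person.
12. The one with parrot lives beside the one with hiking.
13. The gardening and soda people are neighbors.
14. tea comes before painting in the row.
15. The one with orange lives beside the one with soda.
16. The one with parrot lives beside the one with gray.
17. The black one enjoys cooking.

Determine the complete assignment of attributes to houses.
Solution:

House | Job | Hobby | Drink | Color | Pet
-----------------------------------------
  1   | writer | gardening | tea | orange | parrot
  2   | plumber | hiking | soda | gray | cat
  3   | chef | painting | juice | white | rabbit
  4   | pilot | cooking | smoothie | black | dog
  5   | nurse | reading | coffee | brown | hamster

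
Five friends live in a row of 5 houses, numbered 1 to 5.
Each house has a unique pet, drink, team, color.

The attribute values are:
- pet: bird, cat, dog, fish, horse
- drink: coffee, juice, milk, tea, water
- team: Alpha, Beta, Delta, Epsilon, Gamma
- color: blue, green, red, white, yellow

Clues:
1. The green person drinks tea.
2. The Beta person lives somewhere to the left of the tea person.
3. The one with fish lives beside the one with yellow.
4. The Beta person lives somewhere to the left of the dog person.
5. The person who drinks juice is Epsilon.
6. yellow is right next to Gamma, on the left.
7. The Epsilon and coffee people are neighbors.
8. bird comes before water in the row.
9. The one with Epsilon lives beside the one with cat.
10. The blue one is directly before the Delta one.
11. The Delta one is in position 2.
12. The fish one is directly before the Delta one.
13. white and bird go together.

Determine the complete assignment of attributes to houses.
Solution:

House | Pet | Drink | Team | Color
----------------------------------
  1   | fish | juice | Epsilon | blue
  2   | cat | coffee | Delta | yellow
  3   | bird | milk | Gamma | white
  4   | horse | water | Beta | red
  5   | dog | tea | Alpha | green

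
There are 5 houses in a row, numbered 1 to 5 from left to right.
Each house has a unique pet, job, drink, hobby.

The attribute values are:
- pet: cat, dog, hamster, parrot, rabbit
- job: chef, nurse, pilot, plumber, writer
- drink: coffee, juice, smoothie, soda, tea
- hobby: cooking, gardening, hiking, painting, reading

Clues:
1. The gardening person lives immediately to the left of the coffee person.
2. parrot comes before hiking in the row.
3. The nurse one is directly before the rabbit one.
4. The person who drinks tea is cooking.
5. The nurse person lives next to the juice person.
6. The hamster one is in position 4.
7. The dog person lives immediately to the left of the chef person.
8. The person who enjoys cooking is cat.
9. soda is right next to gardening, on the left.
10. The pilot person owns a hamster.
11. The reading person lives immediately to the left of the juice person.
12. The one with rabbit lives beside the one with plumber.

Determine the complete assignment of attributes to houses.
Solution:

House | Pet | Job | Drink | Hobby
---------------------------------
  1   | dog | nurse | soda | reading
  2   | rabbit | chef | juice | gardening
  3   | parrot | plumber | coffee | painting
  4   | hamster | pilot | smoothie | hiking
  5   | cat | writer | tea | cooking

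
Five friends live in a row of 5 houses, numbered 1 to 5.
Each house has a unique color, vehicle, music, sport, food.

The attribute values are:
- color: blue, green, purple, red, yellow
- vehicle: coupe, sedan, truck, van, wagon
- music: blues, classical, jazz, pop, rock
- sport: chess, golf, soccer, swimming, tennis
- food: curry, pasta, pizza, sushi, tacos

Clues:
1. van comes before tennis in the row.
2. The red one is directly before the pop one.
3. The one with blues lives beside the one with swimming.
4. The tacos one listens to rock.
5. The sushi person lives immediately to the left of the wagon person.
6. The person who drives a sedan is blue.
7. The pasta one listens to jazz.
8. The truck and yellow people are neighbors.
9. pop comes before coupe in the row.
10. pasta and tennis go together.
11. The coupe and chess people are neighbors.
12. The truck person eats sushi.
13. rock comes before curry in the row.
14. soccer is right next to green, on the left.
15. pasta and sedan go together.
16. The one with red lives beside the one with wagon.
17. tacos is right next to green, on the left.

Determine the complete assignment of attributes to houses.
Solution:

House | Color | Vehicle | Music | Sport | Food
----------------------------------------------
  1   | red | truck | blues | golf | sushi
  2   | yellow | wagon | pop | swimming | pizza
  3   | purple | coupe | rock | soccer | tacos
  4   | green | van | classical | chess | curry
  5   | blue | sedan | jazz | tennis | pasta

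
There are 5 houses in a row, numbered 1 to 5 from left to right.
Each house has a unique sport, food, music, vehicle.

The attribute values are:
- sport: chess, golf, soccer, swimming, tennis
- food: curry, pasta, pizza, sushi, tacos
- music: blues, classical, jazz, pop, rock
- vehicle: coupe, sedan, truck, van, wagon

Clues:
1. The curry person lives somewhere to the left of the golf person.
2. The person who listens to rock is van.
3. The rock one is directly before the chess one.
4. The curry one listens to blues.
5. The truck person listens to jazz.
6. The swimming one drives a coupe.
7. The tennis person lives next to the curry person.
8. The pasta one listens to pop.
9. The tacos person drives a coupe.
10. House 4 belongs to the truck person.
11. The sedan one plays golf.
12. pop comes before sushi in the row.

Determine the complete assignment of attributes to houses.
Solution:

House | Sport | Food | Music | Vehicle
--------------------------------------
  1   | tennis | pizza | rock | van
  2   | chess | curry | blues | wagon
  3   | golf | pasta | pop | sedan
  4   | soccer | sushi | jazz | truck
  5   | swimming | tacos | classical | coupe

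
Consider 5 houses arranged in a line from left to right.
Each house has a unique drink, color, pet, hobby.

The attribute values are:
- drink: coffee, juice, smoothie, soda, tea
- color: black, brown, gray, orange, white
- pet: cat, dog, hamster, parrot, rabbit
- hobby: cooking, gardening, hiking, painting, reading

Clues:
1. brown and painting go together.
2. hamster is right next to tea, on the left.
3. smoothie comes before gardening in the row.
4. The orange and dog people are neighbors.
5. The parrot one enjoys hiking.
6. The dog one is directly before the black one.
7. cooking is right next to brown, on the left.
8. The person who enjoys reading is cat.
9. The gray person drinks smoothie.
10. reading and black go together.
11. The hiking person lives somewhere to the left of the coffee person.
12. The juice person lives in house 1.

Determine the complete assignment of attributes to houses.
Solution:

House | Drink | Color | Pet | Hobby
-----------------------------------
  1   | juice | orange | hamster | cooking
  2   | tea | brown | dog | painting
  3   | soda | black | cat | reading
  4   | smoothie | gray | parrot | hiking
  5   | coffee | white | rabbit | gardening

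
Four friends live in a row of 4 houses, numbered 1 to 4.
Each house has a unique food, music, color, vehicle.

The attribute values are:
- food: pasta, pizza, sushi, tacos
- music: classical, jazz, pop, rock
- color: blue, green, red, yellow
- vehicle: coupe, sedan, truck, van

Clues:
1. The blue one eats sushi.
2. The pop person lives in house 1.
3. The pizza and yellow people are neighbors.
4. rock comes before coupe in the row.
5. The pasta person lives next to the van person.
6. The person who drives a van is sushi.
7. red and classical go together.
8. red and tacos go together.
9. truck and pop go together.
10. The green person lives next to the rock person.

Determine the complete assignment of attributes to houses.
Solution:

House | Food | Music | Color | Vehicle
--------------------------------------
  1   | pizza | pop | green | truck
  2   | pasta | rock | yellow | sedan
  3   | sushi | jazz | blue | van
  4   | tacos | classical | red | coupe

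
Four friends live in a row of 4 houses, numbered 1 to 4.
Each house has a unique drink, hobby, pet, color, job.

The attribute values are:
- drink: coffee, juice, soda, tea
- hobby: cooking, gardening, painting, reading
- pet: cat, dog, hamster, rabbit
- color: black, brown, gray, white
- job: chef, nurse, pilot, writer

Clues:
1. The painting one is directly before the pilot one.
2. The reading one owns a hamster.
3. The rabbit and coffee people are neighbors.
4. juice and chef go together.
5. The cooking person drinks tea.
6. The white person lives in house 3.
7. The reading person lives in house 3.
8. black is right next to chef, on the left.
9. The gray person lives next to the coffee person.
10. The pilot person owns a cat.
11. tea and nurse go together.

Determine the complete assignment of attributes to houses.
Solution:

House | Drink | Hobby | Pet | Color | Job
-----------------------------------------
  1   | soda | painting | rabbit | gray | writer
  2   | coffee | gardening | cat | black | pilot
  3   | juice | reading | hamster | white | chef
  4   | tea | cooking | dog | brown | nurse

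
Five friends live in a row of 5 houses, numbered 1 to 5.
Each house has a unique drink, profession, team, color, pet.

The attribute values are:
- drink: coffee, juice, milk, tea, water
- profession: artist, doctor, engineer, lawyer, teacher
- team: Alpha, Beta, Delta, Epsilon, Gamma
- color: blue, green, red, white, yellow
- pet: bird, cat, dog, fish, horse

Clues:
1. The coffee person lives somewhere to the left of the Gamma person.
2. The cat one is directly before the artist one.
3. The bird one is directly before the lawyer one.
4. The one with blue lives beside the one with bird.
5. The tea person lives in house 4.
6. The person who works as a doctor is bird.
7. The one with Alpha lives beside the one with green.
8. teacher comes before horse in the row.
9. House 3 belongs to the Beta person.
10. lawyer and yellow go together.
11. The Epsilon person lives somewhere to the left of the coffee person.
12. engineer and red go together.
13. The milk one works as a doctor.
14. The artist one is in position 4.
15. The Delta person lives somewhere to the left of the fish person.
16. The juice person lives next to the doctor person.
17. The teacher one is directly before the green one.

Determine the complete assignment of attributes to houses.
Solution:

House | Drink | Profession | Team | Color | Pet
-----------------------------------------------
  1   | juice | teacher | Alpha | blue | dog
  2   | milk | doctor | Epsilon | green | bird
  3   | coffee | lawyer | Beta | yellow | cat
  4   | tea | artist | Delta | white | horse
  5   | water | engineer | Gamma | red | fish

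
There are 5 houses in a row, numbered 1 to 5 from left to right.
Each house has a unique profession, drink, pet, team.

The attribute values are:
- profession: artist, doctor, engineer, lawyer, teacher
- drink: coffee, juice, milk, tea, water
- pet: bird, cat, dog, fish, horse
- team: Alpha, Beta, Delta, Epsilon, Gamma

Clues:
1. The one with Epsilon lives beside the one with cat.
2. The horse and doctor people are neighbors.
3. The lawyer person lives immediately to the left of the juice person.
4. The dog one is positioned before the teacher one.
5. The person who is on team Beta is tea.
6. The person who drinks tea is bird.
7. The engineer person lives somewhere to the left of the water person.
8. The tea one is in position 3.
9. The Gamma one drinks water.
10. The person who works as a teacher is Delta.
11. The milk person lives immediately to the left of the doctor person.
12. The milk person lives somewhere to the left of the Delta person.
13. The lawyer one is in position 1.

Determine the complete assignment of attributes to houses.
Solution:

House | Profession | Drink | Pet | Team
---------------------------------------
  1   | lawyer | milk | horse | Epsilon
  2   | doctor | juice | cat | Alpha
  3   | engineer | tea | bird | Beta
  4   | artist | water | dog | Gamma
  5   | teacher | coffee | fish | Delta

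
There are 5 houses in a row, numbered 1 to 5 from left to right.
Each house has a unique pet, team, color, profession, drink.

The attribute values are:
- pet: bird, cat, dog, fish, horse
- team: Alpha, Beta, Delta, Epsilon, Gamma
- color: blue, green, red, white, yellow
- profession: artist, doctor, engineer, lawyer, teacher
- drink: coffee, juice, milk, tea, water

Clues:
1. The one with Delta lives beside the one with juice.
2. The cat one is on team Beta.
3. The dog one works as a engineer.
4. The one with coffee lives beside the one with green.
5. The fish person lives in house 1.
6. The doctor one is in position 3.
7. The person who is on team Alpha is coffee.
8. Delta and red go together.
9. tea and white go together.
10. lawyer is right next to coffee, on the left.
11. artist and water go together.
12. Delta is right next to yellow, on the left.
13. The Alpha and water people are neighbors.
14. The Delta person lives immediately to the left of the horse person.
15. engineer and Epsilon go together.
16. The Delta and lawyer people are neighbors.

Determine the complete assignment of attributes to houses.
Solution:

House | Pet | Team | Color | Profession | Drink
-----------------------------------------------
  1   | fish | Delta | red | teacher | milk
  2   | horse | Gamma | yellow | lawyer | juice
  3   | bird | Alpha | blue | doctor | coffee
  4   | cat | Beta | green | artist | water
  5   | dog | Epsilon | white | engineer | tea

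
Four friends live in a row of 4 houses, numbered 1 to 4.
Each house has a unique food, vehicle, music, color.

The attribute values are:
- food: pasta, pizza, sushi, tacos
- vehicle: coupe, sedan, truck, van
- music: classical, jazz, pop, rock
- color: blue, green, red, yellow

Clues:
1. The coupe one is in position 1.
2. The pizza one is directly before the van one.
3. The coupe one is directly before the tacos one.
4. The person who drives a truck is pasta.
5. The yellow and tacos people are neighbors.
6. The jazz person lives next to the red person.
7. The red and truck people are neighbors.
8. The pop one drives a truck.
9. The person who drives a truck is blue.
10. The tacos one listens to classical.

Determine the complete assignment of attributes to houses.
Solution:

House | Food | Vehicle | Music | Color
--------------------------------------
  1   | pizza | coupe | jazz | yellow
  2   | tacos | van | classical | red
  3   | pasta | truck | pop | blue
  4   | sushi | sedan | rock | green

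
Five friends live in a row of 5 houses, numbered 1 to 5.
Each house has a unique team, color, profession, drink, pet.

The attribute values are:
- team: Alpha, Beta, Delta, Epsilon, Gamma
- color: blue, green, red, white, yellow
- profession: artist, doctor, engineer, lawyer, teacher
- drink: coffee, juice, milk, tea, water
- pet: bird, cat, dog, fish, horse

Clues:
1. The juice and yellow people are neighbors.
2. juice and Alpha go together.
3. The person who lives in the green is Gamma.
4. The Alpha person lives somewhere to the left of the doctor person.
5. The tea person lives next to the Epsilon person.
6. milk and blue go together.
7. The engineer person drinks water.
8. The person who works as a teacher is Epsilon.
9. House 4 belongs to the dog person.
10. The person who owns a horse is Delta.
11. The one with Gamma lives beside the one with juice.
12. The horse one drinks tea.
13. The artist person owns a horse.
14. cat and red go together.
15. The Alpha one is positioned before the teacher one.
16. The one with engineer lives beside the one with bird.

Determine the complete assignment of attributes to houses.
Solution:

House | Team | Color | Profession | Drink | Pet
-----------------------------------------------
  1   | Gamma | green | engineer | water | fish
  2   | Alpha | white | lawyer | juice | bird
  3   | Delta | yellow | artist | tea | horse
  4   | Epsilon | blue | teacher | milk | dog
  5   | Beta | red | doctor | coffee | cat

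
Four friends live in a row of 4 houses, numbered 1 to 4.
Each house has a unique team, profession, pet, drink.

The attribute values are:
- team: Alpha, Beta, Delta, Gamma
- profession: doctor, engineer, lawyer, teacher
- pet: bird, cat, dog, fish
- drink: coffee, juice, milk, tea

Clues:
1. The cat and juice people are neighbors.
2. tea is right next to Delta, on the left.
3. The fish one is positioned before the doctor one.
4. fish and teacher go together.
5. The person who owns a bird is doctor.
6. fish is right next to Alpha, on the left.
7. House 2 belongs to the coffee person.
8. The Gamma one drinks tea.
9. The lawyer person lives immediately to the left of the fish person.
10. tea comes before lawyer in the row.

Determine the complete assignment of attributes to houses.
Solution:

House | Team | Profession | Pet | Drink
---------------------------------------
  1   | Gamma | engineer | dog | tea
  2   | Delta | lawyer | cat | coffee
  3   | Beta | teacher | fish | juice
  4   | Alpha | doctor | bird | milk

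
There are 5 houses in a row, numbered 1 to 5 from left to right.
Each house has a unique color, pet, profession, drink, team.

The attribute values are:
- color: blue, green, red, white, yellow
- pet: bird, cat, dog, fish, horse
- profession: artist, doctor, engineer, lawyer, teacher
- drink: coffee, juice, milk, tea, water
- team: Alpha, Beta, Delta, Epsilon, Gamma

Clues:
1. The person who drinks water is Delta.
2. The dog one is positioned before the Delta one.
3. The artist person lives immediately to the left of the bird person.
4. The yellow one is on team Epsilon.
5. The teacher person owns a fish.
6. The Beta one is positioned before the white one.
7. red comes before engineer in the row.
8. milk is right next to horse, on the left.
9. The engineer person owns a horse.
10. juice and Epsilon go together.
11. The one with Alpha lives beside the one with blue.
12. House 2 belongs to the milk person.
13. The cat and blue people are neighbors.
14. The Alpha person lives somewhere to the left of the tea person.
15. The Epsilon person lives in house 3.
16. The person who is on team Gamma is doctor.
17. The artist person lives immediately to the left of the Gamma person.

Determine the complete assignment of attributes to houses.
Solution:

House | Color | Pet | Profession | Drink | Team
-----------------------------------------------
  1   | red | cat | artist | coffee | Alpha
  2   | blue | bird | doctor | milk | Gamma
  3   | yellow | horse | engineer | juice | Epsilon
  4   | green | dog | lawyer | tea | Beta
  5   | white | fish | teacher | water | Delta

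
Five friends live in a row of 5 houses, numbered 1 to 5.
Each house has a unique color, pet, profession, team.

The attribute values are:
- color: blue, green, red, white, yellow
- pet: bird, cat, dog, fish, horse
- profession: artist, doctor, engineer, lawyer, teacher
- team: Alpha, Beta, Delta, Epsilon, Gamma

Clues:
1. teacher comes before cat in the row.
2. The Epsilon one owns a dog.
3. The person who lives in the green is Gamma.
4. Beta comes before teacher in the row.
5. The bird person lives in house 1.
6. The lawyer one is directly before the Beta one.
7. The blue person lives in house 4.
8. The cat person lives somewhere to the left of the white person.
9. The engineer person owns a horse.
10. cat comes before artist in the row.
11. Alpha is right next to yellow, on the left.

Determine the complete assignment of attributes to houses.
Solution:

House | Color | Pet | Profession | Team
---------------------------------------
  1   | red | bird | lawyer | Alpha
  2   | yellow | horse | engineer | Beta
  3   | green | fish | teacher | Gamma
  4   | blue | cat | doctor | Delta
  5   | white | dog | artist | Epsilon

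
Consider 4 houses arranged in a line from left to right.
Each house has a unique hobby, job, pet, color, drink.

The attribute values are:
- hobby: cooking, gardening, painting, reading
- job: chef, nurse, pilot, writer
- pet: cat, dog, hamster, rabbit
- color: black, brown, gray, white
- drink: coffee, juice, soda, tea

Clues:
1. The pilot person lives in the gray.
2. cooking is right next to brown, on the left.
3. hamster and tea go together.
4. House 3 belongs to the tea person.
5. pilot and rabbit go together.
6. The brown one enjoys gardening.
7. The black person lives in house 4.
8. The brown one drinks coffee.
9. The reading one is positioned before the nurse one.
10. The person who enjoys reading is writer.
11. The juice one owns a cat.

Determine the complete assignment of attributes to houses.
Solution:

House | Hobby | Job | Pet | Color | Drink
-----------------------------------------
  1   | cooking | pilot | rabbit | gray | soda
  2   | gardening | chef | dog | brown | coffee
  3   | reading | writer | hamster | white | tea
  4   | painting | nurse | cat | black | juice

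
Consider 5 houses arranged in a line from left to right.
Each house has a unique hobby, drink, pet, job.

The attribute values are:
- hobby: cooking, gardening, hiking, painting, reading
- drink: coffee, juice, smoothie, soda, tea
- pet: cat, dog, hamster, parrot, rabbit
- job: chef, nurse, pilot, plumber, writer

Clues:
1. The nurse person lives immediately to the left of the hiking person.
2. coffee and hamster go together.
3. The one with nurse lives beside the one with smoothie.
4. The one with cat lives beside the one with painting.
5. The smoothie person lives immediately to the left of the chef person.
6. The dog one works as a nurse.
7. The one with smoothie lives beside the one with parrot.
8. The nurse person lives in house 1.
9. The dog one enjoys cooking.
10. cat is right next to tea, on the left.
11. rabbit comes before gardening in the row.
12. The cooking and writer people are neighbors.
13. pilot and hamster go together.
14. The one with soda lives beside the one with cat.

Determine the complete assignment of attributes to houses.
Solution:

House | Hobby | Drink | Pet | Job
---------------------------------
  1   | cooking | soda | dog | nurse
  2   | hiking | smoothie | cat | writer
  3   | painting | tea | parrot | chef
  4   | reading | juice | rabbit | plumber
  5   | gardening | coffee | hamster | pilot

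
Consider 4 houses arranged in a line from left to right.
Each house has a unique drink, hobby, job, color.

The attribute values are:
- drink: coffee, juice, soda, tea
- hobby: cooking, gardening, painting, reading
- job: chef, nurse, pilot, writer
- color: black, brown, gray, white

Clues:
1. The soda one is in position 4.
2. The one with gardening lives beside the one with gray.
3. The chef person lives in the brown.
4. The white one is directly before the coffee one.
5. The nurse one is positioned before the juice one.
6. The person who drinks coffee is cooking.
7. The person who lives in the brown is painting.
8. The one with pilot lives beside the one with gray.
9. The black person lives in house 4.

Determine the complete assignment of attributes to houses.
Solution:

House | Drink | Hobby | Job | Color
-----------------------------------
  1   | tea | gardening | pilot | white
  2   | coffee | cooking | nurse | gray
  3   | juice | painting | chef | brown
  4   | soda | reading | writer | black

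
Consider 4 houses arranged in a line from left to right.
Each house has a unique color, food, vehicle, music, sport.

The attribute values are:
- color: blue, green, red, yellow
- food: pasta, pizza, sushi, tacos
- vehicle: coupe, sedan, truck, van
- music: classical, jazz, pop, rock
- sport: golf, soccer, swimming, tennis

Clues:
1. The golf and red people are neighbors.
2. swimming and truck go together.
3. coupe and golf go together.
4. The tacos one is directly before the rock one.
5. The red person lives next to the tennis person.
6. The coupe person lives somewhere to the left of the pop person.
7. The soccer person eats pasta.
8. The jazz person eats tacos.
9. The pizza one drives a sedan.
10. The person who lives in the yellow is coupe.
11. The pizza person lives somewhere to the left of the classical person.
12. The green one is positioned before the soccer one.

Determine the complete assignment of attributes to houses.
Solution:

House | Color | Food | Vehicle | Music | Sport
----------------------------------------------
  1   | yellow | tacos | coupe | jazz | golf
  2   | red | sushi | truck | rock | swimming
  3   | green | pizza | sedan | pop | tennis
  4   | blue | pasta | van | classical | soccer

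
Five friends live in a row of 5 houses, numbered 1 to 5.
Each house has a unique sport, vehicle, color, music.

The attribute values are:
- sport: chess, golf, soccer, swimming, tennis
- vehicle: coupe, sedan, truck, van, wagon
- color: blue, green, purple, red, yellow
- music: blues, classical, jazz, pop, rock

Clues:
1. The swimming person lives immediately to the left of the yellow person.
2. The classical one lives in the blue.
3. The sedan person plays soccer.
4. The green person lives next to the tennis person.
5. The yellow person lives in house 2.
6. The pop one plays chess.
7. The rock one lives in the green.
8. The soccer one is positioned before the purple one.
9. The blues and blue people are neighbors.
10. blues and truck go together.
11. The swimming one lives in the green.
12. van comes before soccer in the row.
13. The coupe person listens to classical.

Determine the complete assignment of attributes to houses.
Solution:

House | Sport | Vehicle | Color | Music
---------------------------------------
  1   | swimming | van | green | rock
  2   | tennis | truck | yellow | blues
  3   | golf | coupe | blue | classical
  4   | soccer | sedan | red | jazz
  5   | chess | wagon | purple | pop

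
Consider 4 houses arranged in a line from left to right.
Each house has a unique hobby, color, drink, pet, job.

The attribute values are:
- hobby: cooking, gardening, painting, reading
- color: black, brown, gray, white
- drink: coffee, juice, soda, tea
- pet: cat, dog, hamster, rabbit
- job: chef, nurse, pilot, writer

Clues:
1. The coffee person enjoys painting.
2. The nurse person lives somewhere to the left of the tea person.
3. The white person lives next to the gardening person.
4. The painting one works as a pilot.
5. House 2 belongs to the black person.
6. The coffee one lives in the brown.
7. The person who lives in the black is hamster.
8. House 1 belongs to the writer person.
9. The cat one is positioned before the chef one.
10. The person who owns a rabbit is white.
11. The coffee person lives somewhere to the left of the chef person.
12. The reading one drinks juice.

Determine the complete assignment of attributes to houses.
Solution:

House | Hobby | Color | Drink | Pet | Job
-----------------------------------------
  1   | reading | white | juice | rabbit | writer
  2   | gardening | black | soda | hamster | nurse
  3   | painting | brown | coffee | cat | pilot
  4   | cooking | gray | tea | dog | chef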